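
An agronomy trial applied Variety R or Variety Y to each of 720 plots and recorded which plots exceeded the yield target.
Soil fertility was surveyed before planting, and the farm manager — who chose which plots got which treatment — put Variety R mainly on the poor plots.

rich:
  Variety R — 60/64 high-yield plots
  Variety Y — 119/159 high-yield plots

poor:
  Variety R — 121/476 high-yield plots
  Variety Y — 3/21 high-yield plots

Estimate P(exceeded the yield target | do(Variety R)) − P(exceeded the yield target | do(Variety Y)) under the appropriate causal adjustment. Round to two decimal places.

The soil fertility-specific comparison favours Variety R throughout, but the pooled figures favour Variety Y. The question is whether to condition on soil fertility.
Here soil fertility is a common cause — it drives both which variety a case falls under and the outcome. The crude comparison mixes populations; the stratum-specific rates are the causally relevant ones.
Adjusting over the population distribution of soil fertility: 0.310·(0.938−0.748) + 0.690·(0.254−0.143) = +0.135.

+0.14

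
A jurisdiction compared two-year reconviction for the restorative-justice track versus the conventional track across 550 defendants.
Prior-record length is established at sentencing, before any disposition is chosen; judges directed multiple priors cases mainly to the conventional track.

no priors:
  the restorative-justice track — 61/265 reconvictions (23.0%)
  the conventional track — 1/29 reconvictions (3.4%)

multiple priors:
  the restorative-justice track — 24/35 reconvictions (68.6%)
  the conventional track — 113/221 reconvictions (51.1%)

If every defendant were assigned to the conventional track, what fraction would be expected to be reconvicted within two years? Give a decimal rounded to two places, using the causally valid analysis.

Nothing the disposition does changes prior-record length; the imbalance is an allocation artefact. With prior-record length also predicting the outcome, the pooled figure is confounded, and the within-stratum comparison is the causal one.
Standardising the conventional track to the population prior-record length mix: 0.535·1/29 + 0.465·113/221 = 0.256.

0.26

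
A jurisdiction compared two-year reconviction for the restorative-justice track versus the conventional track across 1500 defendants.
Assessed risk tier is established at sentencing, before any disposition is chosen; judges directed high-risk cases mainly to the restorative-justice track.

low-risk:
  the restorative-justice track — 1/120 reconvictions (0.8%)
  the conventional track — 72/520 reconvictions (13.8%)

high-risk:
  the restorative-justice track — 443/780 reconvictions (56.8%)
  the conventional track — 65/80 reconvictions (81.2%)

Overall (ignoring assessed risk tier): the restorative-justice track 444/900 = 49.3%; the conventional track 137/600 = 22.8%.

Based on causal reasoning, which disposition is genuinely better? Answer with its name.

the restorative-justice track

The stratified and pooled comparisons disagree (the restorative-justice track wins within each assessed risk tier; the conventional track wins overall), so the answer turns on the causal role of assessed risk tier.
Assessed risk tier satisfies the back-door criterion: it is not a descendant of the disposition, and it blocks the spurious path from disposition to outcome. Adjusting for it (i.e., using the within-assessed risk tier rates) gives the causal effect.
Within each level — low-risk: 0.8% vs 13.8%; high-risk: 56.8% vs 81.2% — the restorative-justice track is lower every time.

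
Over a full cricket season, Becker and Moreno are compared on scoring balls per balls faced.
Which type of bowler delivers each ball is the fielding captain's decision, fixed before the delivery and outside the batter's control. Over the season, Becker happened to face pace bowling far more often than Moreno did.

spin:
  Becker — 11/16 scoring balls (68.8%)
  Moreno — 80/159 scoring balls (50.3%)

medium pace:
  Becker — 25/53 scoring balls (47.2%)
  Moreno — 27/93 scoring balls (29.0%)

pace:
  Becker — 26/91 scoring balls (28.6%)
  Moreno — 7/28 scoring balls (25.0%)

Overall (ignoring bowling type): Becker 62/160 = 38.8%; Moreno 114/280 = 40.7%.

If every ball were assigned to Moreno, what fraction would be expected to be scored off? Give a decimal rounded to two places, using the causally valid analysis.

Bowling type is set before the player has any effect — it is not caused by the player — and it independently drives the outcome. That makes it a confounder, so the causal comparison is within bowling type levels.
Standardising Moreno to the population bowling type mix: 0.398·80/159 + 0.332·27/93 + 0.270·7/28 = 0.364.

0.36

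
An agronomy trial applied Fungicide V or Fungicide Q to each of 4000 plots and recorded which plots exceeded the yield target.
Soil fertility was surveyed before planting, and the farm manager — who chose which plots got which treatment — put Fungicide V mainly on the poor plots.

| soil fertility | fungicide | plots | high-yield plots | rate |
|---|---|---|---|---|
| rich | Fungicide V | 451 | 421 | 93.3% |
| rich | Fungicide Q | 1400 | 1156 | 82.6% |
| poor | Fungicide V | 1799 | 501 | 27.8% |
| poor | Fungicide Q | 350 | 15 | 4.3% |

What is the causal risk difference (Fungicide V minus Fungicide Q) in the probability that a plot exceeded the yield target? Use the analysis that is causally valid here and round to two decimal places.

+0.18

The stratified and pooled comparisons disagree (Fungicide V wins within each soil fertility; Fungicide Q wins overall), so the answer turns on the causal role of soil fertility.
Soil fertility is set before the fungicide has any effect — it is not caused by the fungicide — and it independently drives the outcome. That makes it a confounder, so the causal comparison is within soil fertility levels.
Adjusting over the population distribution of soil fertility: 0.463·(0.933−0.826) + 0.537·(0.278−0.043) = +0.176.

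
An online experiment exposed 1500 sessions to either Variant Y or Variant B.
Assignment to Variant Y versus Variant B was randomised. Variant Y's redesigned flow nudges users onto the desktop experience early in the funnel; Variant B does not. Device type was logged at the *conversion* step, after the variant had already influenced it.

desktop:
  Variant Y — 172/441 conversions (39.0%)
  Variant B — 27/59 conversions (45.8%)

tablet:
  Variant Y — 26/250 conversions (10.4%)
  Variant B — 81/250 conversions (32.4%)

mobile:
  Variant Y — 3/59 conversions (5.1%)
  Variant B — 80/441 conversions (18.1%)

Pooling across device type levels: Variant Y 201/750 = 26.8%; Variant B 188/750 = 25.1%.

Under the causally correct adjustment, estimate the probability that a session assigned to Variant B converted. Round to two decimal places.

0.25

Within every device type level Variant B has the higher rate, yet pooled Variant Y does — Simpson's reversal.
Device type is recorded after the variant and is itself shifted by it — it sits on the causal path from variant to outcome. Conditioning on a mediator would strip out part of the effect we want; the pooled comparison gives the total causal effect.
So P(outcome | do(Variant B)) is just the pooled rate for Variant B: 188/750 = 0.251.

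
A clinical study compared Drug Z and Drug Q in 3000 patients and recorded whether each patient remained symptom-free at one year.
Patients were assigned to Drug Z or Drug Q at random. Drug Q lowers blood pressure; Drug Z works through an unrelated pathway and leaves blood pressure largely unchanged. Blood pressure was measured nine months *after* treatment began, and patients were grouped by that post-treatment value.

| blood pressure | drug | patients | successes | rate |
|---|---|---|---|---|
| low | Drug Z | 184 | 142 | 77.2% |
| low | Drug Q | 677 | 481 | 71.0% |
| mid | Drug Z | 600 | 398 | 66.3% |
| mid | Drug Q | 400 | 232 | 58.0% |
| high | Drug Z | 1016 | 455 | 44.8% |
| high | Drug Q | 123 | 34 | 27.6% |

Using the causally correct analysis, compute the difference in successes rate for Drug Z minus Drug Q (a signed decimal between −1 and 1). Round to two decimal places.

Blood pressure lies on the pathway drug → blood pressure → outcome, so adjusting for it blocks the indirect effect. For the total causal effect of drug, use the unadjusted pooled rates.
The causal difference is the pooled difference: 0.553 − 0.623 = -0.070.

-0.07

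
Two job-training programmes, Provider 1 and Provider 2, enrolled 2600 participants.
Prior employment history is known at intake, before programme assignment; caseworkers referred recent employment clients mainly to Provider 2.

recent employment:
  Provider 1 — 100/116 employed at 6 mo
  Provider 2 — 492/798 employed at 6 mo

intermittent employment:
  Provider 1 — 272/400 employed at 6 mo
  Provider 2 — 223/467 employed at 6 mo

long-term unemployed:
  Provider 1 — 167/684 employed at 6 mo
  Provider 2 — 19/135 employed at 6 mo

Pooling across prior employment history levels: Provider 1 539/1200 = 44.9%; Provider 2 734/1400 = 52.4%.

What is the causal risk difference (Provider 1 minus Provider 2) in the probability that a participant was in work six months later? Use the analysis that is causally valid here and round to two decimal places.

+0.19

Within every prior employment history level Provider 1 has the higher rate, yet pooled Provider 2 does — Simpson's reversal.
Prior employment history satisfies the back-door criterion: it is not a descendant of the programme, and it blocks the spurious path from programme to outcome. Adjusting for it (i.e., using the within-prior employment history rates) gives the causal effect.
Adjusting over the population distribution of prior employment history: 0.352·(0.862−0.617) + 0.333·(0.680−0.478) + 0.315·(0.244−0.141) = +0.186.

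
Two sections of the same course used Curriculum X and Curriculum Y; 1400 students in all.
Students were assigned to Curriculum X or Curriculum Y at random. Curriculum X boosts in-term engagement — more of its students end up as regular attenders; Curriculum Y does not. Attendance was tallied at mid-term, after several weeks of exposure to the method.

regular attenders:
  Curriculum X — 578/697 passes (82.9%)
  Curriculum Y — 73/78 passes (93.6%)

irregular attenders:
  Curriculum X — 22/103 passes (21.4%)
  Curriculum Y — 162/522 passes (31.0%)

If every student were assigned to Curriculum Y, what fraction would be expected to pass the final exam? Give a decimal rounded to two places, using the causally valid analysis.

The stratified and pooled comparisons disagree (Curriculum Y wins within each mid-term attendance; Curriculum X wins overall), so the answer turns on the causal role of mid-term attendance.
Mid-term attendance here is a post-treatment variable shaped by the teaching method; conditioning on it would introduce bias rather than remove it. The overall comparison is the causal one.
So P(outcome | do(Curriculum Y)) is just the pooled rate for Curriculum Y: 235/600 = 0.392.

0.39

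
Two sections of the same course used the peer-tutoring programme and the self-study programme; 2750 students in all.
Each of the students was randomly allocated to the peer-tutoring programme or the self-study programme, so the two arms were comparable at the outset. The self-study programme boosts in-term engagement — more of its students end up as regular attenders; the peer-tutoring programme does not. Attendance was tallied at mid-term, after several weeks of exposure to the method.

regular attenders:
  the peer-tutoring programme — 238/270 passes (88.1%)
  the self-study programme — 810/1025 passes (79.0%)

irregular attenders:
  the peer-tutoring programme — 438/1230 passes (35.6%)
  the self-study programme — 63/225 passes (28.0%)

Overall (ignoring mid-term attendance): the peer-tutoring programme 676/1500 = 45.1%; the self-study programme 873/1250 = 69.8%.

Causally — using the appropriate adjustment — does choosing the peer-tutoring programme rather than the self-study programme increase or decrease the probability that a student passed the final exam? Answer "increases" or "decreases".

The stratified and pooled comparisons disagree (the peer-tutoring programme wins within each mid-term attendance; the self-study programme wins overall), so the answer turns on the causal role of mid-term attendance.
Mid-term attendance is downstream of the teaching method. One should not condition on a consequence of treatment, so the overall rates are the right comparison.
Pooled: the peer-tutoring programme 45.1% vs the self-study programme 69.8%; the self-study programme is higher overall.

decreases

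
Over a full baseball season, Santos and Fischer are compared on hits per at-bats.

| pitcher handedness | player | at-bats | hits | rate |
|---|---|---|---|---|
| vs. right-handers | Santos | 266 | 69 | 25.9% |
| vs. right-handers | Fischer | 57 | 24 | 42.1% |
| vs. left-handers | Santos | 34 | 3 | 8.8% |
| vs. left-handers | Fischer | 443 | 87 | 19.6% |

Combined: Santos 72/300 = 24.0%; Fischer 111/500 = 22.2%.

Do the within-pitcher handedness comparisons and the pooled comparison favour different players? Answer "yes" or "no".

yes

Within each pitcher handedness level (vs. right-handers 25.9% vs 42.1%; vs. left-handers 8.8% vs 19.6%), Fischer has the higher rate every time. Pooled: 24.0% vs 22.2% — Santos has the higher rate overall. The two comparisons disagree.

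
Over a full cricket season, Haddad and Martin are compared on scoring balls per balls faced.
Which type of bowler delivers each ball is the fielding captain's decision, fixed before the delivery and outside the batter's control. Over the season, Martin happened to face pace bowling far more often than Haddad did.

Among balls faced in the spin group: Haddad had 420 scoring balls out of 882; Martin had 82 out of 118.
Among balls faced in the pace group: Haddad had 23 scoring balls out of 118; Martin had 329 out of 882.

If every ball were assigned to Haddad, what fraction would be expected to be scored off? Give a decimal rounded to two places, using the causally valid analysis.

Here bowling type is a common cause — it drives both which player a case falls under and the outcome. The crude comparison mixes populations; the stratum-specific rates are the causally relevant ones.
Standardising Haddad to the population bowling type mix: 0.500·420/882 + 0.500·23/118 = 0.336.

0.34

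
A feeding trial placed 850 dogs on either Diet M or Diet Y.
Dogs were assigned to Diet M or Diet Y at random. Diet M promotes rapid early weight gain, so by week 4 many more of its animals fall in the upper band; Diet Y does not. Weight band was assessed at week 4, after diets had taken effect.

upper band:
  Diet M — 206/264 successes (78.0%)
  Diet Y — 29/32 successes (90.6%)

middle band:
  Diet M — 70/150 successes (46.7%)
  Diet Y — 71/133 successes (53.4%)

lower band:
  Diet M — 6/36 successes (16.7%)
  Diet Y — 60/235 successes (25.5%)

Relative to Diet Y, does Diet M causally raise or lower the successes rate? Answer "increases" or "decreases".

increases

Because the diet influences week-4 weight band, week-4 weight band is a post-treatment mediator, not a confounder. Stratifying on it would bias the estimate; the causal effect is the crude pooled difference.
Pooled: Diet M 62.7% vs Diet Y 40.0%; Diet M is higher overall.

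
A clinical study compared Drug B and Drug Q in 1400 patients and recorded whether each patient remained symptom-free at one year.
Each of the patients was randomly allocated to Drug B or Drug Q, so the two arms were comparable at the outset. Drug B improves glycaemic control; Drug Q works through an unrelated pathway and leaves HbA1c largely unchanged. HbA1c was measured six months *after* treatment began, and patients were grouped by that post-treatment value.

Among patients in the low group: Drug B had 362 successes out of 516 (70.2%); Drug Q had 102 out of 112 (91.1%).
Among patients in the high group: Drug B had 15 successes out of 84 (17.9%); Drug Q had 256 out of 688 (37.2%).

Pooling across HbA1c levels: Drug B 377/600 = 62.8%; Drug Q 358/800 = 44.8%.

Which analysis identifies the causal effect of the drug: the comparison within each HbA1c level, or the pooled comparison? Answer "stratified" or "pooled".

Stratifying would compare drugs among patients the drugs themselves sorted into HbA1c groups — a form of selection on an intermediate. The unconditioned pooled rates give the total causal effect.
Pooled: Drug B 62.8% vs Drug Q 44.8%; Drug B is higher overall.

pooled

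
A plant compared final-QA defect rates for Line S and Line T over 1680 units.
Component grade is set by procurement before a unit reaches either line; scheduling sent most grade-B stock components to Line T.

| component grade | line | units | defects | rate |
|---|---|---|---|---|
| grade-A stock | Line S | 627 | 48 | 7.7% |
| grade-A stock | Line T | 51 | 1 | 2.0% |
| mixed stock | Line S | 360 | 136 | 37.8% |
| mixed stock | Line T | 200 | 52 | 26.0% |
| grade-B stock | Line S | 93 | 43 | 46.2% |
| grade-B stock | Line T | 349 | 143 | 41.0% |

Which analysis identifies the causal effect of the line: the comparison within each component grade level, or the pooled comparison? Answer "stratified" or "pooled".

Within every component grade level Line T has the lower rate, yet pooled Line S does — Simpson's reversal.
Component grade differs across lines for reasons unrelated to any effect of the line itself, and it separately predicts the outcome — a classic confounder. We must compare within component grade levels.
Within each level — grade-A stock: 7.7% vs 2.0%; mixed stock: 37.8% vs 26.0%; grade-B stock: 46.2% vs 41.0% — Line T is lower every time.

stratified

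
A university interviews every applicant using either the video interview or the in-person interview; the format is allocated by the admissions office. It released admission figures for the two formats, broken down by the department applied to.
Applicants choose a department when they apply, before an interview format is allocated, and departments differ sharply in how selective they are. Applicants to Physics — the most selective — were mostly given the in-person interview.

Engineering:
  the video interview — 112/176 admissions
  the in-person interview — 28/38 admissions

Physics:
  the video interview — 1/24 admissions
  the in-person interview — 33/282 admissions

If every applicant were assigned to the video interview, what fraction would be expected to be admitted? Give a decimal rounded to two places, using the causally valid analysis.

the in-person interview is higher inside every department stratum but the video interview is higher in aggregate. Whether to stratify depends on how department relates to the interview format.
Department differs across interview formats for reasons unrelated to any effect of the interview format itself, and it separately predicts the outcome — a classic confounder. We must compare within department levels.
Standardising the video interview to the population department mix: 0.412·112/176 + 0.588·1/24 = 0.286.

0.29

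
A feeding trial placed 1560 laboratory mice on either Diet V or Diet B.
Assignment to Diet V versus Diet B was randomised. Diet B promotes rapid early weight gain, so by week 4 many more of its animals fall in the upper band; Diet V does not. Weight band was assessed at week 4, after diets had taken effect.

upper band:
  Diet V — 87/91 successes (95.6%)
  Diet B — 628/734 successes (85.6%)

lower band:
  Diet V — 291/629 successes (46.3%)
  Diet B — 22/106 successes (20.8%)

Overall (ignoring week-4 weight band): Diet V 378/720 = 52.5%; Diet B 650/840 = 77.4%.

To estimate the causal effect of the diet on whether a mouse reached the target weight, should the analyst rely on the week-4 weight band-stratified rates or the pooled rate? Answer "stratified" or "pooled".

pooled

Within every week-4 weight band level Diet V has the higher rate, yet pooled Diet B does — Simpson's reversal.
The distribution of week-4 weight band is itself part of what the diet does — it is an intermediate outcome. Holding it fixed would remove that part of the effect; the total effect is the pooled difference.
Pooled: Diet V 52.5% vs Diet B 77.4%; Diet B is higher overall.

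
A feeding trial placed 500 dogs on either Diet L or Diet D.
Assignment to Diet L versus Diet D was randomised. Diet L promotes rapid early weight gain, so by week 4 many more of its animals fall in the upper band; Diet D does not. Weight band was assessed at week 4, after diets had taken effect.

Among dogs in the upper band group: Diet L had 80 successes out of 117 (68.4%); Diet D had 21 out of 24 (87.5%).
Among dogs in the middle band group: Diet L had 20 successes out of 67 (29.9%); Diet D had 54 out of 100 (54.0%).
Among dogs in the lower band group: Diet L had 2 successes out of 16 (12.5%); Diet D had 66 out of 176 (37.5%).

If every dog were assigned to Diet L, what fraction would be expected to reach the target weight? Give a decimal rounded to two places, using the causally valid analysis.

The stratified and pooled comparisons disagree (Diet D wins within each week-4 weight band; Diet L wins overall), so the answer turns on the causal role of week-4 weight band.
The distribution of week-4 weight band is itself part of what the diet does — it is an intermediate outcome. Holding it fixed would remove that part of the effect; the total effect is the pooled difference.
So P(outcome | do(Diet L)) is just the pooled rate for Diet L: 102/200 = 0.510.

0.51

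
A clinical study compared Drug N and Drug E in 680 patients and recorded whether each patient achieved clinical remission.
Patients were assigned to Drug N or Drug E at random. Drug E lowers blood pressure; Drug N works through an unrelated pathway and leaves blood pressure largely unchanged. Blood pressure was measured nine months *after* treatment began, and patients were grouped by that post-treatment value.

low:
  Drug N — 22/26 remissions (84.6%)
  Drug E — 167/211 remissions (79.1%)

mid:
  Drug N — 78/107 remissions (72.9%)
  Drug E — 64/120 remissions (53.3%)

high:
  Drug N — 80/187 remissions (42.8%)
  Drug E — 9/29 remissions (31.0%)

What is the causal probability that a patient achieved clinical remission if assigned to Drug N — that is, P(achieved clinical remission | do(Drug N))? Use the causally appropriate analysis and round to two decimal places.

Stratifying would compare drugs among patients the drugs themselves sorted into blood pressure groups — a form of selection on an intermediate. The unconditioned pooled rates give the total causal effect.
So P(outcome | do(Drug N)) is just the pooled rate for Drug N: 180/320 = 0.562.

0.56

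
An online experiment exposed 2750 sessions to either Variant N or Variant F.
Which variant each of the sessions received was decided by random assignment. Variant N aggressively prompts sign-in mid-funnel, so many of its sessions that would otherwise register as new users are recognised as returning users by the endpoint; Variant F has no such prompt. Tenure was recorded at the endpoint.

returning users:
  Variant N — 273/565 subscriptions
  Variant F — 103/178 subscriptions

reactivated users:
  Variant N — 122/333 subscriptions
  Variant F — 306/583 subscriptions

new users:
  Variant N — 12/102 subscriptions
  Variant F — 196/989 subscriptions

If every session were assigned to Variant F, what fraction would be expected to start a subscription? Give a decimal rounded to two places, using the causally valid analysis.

Stratifying would compare variants among sessions the variants themselves sorted into user tenure groups — a form of selection on an intermediate. The unconditioned pooled rates give the total causal effect.
So P(outcome | do(Variant F)) is just the pooled rate for Variant F: 605/1750 = 0.346.

0.35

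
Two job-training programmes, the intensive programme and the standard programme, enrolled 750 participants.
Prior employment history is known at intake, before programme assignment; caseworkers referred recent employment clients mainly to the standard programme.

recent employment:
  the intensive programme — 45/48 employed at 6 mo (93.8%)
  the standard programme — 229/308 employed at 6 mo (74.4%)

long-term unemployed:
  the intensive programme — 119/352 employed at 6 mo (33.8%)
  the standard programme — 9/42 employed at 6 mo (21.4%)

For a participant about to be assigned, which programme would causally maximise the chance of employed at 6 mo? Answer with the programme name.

the intensive programme

Prior employment history differs across programmes for reasons unrelated to any effect of the programme itself, and it separately predicts the outcome — a classic confounder. We must compare within prior employment history levels.
Within each level — recent employment: 93.8% vs 74.4%; long-term unemployed: 33.8% vs 21.4% — the intensive programme is higher every time.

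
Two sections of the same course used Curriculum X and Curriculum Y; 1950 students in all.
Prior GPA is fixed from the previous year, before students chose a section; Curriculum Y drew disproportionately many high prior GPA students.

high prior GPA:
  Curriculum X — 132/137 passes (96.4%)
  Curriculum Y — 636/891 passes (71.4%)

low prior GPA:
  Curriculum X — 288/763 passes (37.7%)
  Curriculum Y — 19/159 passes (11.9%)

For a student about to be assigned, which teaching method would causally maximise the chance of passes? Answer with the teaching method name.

Nothing the teaching method does changes prior GPA band; the imbalance is an allocation artefact. With prior GPA band also predicting the outcome, the pooled figure is confounded, and the within-stratum comparison is the causal one.
Within each level — high prior GPA: 96.4% vs 71.4%; low prior GPA: 37.7% vs 11.9% — Curriculum X is higher every time.

Curriculum X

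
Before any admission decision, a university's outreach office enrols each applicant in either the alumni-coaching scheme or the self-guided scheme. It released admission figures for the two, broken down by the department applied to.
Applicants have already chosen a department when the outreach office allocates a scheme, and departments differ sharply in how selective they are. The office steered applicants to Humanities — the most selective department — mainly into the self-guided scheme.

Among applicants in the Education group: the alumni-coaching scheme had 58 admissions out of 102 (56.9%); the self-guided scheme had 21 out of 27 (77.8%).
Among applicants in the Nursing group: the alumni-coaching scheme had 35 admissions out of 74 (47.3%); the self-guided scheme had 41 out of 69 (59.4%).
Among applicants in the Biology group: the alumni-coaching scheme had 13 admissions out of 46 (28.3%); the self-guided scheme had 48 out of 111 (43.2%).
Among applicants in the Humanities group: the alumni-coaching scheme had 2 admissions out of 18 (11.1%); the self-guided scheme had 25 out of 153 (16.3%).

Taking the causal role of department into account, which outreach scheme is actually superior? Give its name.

the self-guided scheme

The department-specific comparison favours the self-guided scheme throughout, but the pooled figures favour the alumni-coaching scheme. The question is whether to condition on department.
Here department is a common cause — it drives both which outreach scheme a case falls under and the outcome. The crude comparison mixes populations; the stratum-specific rates are the causally relevant ones.
Within each level — Education: 56.9% vs 77.8%; Nursing: 47.3% vs 59.4%; Biology: 28.3% vs 43.2%; Humanities: 11.1% vs 16.3% — the self-guided scheme is higher every time.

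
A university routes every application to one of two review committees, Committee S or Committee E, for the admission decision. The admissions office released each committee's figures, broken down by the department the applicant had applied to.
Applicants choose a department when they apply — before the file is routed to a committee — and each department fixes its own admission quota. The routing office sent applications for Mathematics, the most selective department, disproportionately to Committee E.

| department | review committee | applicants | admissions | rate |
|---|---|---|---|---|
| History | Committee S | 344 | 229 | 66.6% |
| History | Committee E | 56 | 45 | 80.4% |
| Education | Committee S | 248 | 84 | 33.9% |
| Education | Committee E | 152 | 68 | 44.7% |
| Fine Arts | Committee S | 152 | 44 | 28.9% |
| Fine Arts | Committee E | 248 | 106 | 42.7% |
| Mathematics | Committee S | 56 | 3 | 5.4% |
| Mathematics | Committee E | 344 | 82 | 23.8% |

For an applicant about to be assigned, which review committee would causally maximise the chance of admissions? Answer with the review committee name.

Committee E

Within every department level Committee E has the higher rate, yet pooled Committee S does — Simpson's reversal.
Department satisfies the back-door criterion: it is not a descendant of the review committee, and it blocks the spurious path from review committee to outcome. Adjusting for it (i.e., using the within-department rates) gives the causal effect.
Within each level — History: 66.6% vs 80.4%; Education: 33.9% vs 44.7%; Fine Arts: 28.9% vs 42.7%; Mathematics: 5.4% vs 23.8% — Committee E is higher every time.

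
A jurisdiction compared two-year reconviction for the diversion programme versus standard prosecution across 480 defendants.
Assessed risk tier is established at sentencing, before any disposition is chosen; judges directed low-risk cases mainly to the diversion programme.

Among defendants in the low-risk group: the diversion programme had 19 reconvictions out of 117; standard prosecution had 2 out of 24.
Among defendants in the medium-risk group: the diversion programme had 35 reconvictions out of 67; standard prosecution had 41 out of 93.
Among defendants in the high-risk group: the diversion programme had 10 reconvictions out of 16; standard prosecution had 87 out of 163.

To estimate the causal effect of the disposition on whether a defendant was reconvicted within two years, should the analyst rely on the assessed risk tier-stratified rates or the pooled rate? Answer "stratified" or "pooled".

stratified

Within every assessed risk tier level standard prosecution has the lower rate, yet pooled the diversion programme does — Simpson's reversal.
Assessed risk tier is set before the disposition has any effect — it is not caused by the disposition — and it independently drives the outcome. That makes it a confounder, so the causal comparison is within assessed risk tier levels.
Within each level — low-risk: 16.2% vs 8.3%; medium-risk: 52.2% vs 44.1%; high-risk: 62.5% vs 53.4% — standard prosecution is lower every time.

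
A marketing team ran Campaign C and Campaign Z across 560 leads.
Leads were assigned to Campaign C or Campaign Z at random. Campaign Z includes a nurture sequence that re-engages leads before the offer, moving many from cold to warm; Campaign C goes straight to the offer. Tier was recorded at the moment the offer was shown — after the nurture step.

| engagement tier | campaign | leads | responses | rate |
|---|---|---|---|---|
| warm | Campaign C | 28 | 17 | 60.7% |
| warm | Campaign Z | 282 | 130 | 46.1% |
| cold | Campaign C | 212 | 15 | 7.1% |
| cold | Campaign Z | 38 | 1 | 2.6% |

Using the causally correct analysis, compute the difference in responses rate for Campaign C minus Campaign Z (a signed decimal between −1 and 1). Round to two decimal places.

-0.28

Because the campaign influences engagement tier, engagement tier is a post-treatment mediator, not a confounder. Stratifying on it would bias the estimate; the causal effect is the crude pooled difference.
The causal difference is the pooled difference: 0.133 − 0.409 = -0.276.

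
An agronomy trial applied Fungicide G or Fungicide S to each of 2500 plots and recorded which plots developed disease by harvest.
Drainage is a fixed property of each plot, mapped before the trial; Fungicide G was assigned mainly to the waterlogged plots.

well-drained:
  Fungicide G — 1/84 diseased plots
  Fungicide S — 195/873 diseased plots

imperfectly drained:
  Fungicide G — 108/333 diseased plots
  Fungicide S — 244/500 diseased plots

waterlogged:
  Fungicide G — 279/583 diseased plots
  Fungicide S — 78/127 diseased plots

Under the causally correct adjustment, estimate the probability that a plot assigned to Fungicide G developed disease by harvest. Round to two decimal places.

The field drainage-specific comparison favours Fungicide G throughout, but the pooled figures favour Fungicide S. The question is whether to condition on field drainage.
The imbalance in field drainage arose from how plots were allocated, not from anything the fungicide did; and field drainage independently affects the outcome. The pooled gap is confounded — condition on field drainage.
Standardising Fungicide G to the population field drainage mix: 0.383·1/84 + 0.333·108/333 + 0.284·279/583 = 0.249.

0.25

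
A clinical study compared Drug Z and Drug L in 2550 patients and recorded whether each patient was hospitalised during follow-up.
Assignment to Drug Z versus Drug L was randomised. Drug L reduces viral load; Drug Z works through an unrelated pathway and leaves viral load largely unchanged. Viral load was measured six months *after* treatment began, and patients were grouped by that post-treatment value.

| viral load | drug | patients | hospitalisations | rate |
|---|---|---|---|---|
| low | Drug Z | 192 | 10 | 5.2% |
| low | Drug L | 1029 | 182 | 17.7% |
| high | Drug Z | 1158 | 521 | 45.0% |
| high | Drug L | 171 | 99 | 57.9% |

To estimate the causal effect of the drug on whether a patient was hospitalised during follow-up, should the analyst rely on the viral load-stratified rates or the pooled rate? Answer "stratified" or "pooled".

pooled

Stratifying would compare drugs among patients the drugs themselves sorted into viral load groups — a form of selection on an intermediate. The unconditioned pooled rates give the total causal effect.
Pooled: Drug Z 39.3% vs Drug L 23.4%; Drug L is lower overall.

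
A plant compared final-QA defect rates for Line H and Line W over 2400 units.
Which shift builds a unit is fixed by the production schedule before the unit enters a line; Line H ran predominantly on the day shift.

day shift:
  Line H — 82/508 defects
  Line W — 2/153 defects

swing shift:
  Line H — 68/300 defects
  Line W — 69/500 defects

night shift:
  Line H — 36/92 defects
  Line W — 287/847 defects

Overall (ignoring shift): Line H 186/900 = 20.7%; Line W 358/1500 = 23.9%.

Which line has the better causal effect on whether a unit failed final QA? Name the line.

Line W

Shift satisfies the back-door criterion: it is not a descendant of the line, and it blocks the spurious path from line to outcome. Adjusting for it (i.e., using the within-shift rates) gives the causal effect.
Within each level — day shift: 16.1% vs 1.3%; swing shift: 22.7% vs 13.8%; night shift: 39.1% vs 33.9% — Line W is lower every time.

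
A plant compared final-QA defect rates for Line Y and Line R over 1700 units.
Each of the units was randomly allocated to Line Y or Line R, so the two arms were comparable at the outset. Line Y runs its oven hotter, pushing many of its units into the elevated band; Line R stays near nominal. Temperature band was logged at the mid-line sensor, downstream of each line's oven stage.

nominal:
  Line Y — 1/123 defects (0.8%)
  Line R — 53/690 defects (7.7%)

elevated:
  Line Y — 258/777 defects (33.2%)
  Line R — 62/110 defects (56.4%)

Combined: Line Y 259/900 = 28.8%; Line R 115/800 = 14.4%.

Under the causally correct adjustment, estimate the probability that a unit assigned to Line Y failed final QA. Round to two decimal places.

In-process temperature band lies on the pathway line → in-process temperature band → outcome, so adjusting for it blocks the indirect effect. For the total causal effect of line, use the unadjusted pooled rates.
So P(outcome | do(Line Y)) is just the pooled rate for Line Y: 259/900 = 0.288.

0.29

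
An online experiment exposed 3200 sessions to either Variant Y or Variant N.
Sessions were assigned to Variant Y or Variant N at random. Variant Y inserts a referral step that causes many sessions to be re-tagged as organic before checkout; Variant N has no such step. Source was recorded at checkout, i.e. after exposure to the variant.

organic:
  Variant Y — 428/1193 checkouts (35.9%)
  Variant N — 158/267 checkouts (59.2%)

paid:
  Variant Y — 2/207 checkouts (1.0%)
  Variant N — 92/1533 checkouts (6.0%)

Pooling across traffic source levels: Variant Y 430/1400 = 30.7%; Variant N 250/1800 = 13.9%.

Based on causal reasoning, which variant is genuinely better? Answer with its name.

Variant Y

Traffic source is downstream of the variant. One should not condition on a consequence of treatment, so the overall rates are the right comparison.
Pooled: Variant Y 30.7% vs Variant N 13.9%; Variant Y is higher overall.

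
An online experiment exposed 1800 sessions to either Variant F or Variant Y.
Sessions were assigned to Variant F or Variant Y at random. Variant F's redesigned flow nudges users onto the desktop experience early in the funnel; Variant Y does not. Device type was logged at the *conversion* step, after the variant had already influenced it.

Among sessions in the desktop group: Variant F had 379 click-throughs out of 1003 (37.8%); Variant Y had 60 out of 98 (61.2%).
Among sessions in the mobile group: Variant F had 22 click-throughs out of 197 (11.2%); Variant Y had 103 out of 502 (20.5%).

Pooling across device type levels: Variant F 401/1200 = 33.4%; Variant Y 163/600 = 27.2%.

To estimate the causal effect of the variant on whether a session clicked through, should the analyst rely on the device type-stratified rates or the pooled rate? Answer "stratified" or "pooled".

pooled

The distribution of device type is itself part of what the variant does — it is an intermediate outcome. Holding it fixed would remove that part of the effect; the total effect is the pooled difference.
Pooled: Variant F 33.4% vs Variant Y 27.2%; Variant F is higher overall.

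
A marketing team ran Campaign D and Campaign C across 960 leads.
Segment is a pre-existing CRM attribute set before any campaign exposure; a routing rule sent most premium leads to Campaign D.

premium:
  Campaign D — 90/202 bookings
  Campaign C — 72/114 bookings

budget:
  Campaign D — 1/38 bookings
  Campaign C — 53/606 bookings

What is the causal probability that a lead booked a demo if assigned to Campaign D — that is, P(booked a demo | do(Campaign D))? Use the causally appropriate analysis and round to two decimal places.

Customer segment differs across campaigns for reasons unrelated to any effect of the campaign itself, and it separately predicts the outcome — a classic confounder. We must compare within customer segment levels.
Standardising Campaign D to the population customer segment mix: 0.329·90/202 + 0.671·1/38 = 0.164.

0.16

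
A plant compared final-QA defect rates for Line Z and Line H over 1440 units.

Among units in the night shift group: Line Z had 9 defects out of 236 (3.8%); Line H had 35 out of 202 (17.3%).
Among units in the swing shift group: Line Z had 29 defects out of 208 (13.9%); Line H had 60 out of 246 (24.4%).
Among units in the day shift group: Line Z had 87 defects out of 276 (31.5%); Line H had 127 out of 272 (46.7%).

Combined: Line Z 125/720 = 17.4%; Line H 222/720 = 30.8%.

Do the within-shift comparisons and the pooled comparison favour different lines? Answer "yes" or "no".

no

Within each shift level (night shift 3.8% vs 17.3%; swing shift 13.9% vs 24.4%; day shift 31.5% vs 46.7%), Line Z has the lower rate every time. Pooled: 17.4% vs 30.8% — Line Z has the lower rate overall. They agree.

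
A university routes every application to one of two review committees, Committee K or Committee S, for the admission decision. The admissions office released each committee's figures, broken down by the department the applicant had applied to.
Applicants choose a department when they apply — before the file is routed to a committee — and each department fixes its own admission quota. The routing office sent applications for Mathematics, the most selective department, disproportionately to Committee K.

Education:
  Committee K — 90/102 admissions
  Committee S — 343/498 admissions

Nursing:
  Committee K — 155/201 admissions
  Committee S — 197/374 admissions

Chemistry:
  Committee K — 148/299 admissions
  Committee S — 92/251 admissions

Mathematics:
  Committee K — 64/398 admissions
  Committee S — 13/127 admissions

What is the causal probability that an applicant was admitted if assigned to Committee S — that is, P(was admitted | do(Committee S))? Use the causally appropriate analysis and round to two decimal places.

Committee K is higher inside every department stratum but Committee S is higher in aggregate. Whether to stratify depends on how department relates to the review committee.
Department differs across review committees for reasons unrelated to any effect of the review committee itself, and it separately predicts the outcome — a classic confounder. We must compare within department levels.
Standardising Committee S to the population department mix: 0.267·343/498 + 0.256·197/374 + 0.244·92/251 + 0.233·13/127 = 0.432.

0.43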